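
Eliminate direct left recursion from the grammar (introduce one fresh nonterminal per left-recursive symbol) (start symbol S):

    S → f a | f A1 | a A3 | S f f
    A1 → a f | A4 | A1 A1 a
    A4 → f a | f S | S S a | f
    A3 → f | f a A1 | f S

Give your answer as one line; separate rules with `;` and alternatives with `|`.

S, A1 are directly left-recursive.
For S: α = {f f}, β = {f a, f A1, a A3}. Rewrite as S → β S' and S' → α S' | ε.
For A1: α = {A1 a}, β = {a f, A4}. Rewrite as A1 → β A1' and A1' → α A1' | ε.

S → f a S' | f A1 S' | a A3 S'; A1 → a f A1' | A4 A1'; A4 → f a | f S | S S a | f; A3 → f | f a A1 | f S; S' → f f S' | ε; A1' → A1 a A1' | ε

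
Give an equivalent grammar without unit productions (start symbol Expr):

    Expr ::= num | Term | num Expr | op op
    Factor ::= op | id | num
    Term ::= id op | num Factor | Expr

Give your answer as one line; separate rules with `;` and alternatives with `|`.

Unit pairs: Expr ⇒* {Term}; Term ⇒* {Expr}.
Replace each nonterminal's rules with the union of the non-unit rules of every nonterminal it unit-derives.

Expr ::= id op | num Factor | num | num Expr | op op; Factor ::= op | id | num; Term ::= id op | num Factor | num | num Expr | op op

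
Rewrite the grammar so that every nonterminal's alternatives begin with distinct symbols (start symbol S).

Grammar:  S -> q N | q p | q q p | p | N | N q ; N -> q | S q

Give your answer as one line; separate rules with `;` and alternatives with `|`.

S has alternatives sharing prefix 'q': factor to S → q S' with S' → N | p | q p.
S has alternatives sharing prefix 'N': factor to S → N S'' with S'' → ε | q.

S -> p | q S' | N S''; N -> q | S q; S' -> N | p | q p; S'' -> ε | q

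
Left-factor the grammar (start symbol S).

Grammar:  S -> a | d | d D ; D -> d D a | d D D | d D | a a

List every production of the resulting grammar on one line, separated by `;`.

S has alternatives sharing prefix 'd': factor to S → d S' with S' → ε | D.
D has alternatives sharing prefix 'd D': factor to D → d D D' with D' → a | D | ε.

S -> a | d S'; D -> a a | d D D'; S' -> ε | D; D' -> a | D | ε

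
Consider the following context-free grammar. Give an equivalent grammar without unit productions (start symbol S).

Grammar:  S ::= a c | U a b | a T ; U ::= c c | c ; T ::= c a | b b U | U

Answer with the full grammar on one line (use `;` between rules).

Unit pairs: T ⇒* {U}.
For each unit pair (A, B), copy every non-unit production of B to A, then drop all unit productions.

S ::= a c | U a b | a T; U ::= c c | c; T ::= c c | c | c a | b b U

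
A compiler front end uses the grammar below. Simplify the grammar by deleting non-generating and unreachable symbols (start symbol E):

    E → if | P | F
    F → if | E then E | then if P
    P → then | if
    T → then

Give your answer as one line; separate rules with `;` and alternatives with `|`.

Generating nonterminals: {E, F, P, T}.
Reachable from E after that: {E, F, P}.
Removed useless symbols: {T} and every production mentioning them.

E → if | P | F; F → if | E then E | then if P; P → then | if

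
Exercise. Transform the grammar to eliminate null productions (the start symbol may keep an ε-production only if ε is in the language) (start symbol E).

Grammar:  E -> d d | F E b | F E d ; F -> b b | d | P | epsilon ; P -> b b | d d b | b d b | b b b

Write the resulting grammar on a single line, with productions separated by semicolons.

The nullable symbols are {F}.
ε ∉ L(G), so no ε-production is kept.
Expand every rule over subsets of its nullable positions: E → F E b gives F E b | E b. E → F E d gives F E d | E d.

E -> d d | F E b | E b | F E d | E d; F -> b b | d | P; P -> b b | d d b | b d b | b b b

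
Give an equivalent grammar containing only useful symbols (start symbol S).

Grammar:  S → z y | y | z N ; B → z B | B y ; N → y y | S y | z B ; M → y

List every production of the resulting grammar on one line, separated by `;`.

S → z y | y | z N; N → y y | S y

Generating nonterminals: {M, N, S}.
Reachable from S after that: {N, S}.
Removed useless symbols: {B, M} and every production mentioning them.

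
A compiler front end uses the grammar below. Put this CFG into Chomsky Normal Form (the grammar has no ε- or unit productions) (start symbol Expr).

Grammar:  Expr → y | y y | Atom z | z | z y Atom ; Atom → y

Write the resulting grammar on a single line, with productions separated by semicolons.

Expr → y | X1 X1 | Atom X2 | z | X2 Y1; Atom → y; X1 → y; X2 → z; Y1 → X1 Atom

Introduce a nonterminal for each terminal appearing in a rule of length ≥ 2: X1 → y, X2 → z.
Binarize each right-hand side of length ≥ 3 by chaining fresh nonterminals (Y1, Y2, …): affected rules were Expr → X2 X1 Atom.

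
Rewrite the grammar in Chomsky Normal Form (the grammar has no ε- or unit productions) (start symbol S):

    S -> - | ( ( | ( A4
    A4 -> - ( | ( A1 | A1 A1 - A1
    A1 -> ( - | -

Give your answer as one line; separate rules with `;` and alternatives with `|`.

S -> - | X1 X1 | X1 A4; A4 -> X2 X1 | X1 A1 | A1 Y1; A1 -> X1 X2 | -; X1 -> (; X2 -> -; Y1 -> A1 Y2; Y2 -> X2 A1

Introduce a nonterminal for each terminal appearing in a rule of length ≥ 2: X1 → (, X2 → -.
Binarize each right-hand side of length ≥ 3 by chaining fresh nonterminals (Y1, Y2, …): affected rules were A4 → A1 A1 X2 A1.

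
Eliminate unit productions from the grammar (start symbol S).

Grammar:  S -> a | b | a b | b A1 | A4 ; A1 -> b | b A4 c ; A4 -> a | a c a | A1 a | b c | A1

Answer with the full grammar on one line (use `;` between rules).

Unit pairs: A4 ⇒* {A1}; S ⇒* {A1, A4}.
For each unit pair (A, B), copy every non-unit production of B to A, then drop all unit productions.

S -> a | a c a | A1 a | b c | b | b A4 c | a b | b A1; A1 -> b | b A4 c; A4 -> a | a c a | A1 a | b c | b | b A4 c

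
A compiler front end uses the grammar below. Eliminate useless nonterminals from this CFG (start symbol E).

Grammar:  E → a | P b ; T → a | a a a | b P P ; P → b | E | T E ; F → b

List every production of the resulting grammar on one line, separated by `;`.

Generating nonterminals: {E, F, P, T}.
Reachable from E after that: {E, P, T}.
Removed useless symbols: {F} and every production mentioning them.

E → a | P b; T → a | a a a | b P P; P → b | E | T E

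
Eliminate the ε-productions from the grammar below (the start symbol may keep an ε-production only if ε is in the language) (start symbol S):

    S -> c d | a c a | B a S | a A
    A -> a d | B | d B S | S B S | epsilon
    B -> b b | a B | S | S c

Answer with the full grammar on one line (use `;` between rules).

S -> c d | a c a | B a S | a A | a; A -> a d | B | d B S | S B S; B -> b b | a B | S | S c

Nullable nonterminals: {A}.
ε ∉ L(G), so no ε-production is kept.
Add the nullable-subset variants: S → a A gives a A | a.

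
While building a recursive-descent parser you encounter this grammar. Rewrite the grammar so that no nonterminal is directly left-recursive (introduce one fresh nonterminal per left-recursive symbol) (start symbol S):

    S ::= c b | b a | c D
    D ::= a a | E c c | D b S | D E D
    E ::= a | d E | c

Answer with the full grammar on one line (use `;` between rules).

D is directly left-recursive.
For D: α = {b S, E D}, β = {a a, E c c}. Rewrite as D → β D' and D' → α D' | ε.

S ::= c b | b a | c D; D ::= a a D' | E c c D'; E ::= a | d E | c; D' ::= b S D' | E D D' | ε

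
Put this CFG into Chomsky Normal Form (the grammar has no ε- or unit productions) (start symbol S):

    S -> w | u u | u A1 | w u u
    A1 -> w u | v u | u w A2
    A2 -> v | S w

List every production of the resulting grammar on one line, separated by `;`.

Introduce a nonterminal for each terminal appearing in a rule of length ≥ 2: X1 → u, X2 → w, X3 → v.
Binarize each right-hand side of length ≥ 3 by chaining fresh nonterminals (Y1, Y2, …): affected rules were S → X2 X1 X1; A1 → X1 X2 A2.

S -> w | X1 X1 | X1 A1 | X2 Y1; A1 -> X2 X1 | X3 X1 | X1 Y2; A2 -> v | S X2; X1 -> u; X2 -> w; X3 -> v; Y1 -> X1 X1; Y2 -> X2 A2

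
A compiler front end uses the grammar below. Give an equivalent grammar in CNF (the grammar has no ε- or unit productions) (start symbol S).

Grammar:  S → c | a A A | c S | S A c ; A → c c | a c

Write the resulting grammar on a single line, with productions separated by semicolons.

S → c | X1 Y1 | X2 S | S Y2; A → X2 X2 | X1 X2; X1 → a; X2 → c; Y1 → A A; Y2 → A X2

Introduce a nonterminal for each terminal appearing in a rule of length ≥ 2: X1 → a, X2 → c.
Binarize each right-hand side of length ≥ 3 by chaining fresh nonterminals (Y1, Y2, …): affected rules were S → X1 A A; S → S A X2.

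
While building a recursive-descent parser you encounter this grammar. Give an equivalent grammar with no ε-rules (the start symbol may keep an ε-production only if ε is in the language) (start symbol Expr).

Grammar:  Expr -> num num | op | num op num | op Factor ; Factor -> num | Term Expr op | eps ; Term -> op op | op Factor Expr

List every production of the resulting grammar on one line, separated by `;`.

Expr -> num num | op | num op num | op Factor; Factor -> num | Term Expr op; Term -> op op | op Factor Expr | op Expr

Nullable nonterminals: {Factor}.
ε ∉ L(G), so no ε-production is kept.
Expand every rule over subsets of its nullable positions: Term → op Factor Expr gives op Factor Expr | op Expr.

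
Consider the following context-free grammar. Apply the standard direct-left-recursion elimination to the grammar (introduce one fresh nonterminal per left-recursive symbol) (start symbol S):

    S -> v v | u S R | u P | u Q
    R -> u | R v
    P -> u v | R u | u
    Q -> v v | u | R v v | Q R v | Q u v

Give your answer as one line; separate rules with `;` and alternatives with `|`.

S -> v v | u S R | u P | u Q; R -> u R'; P -> u v | R u | u; Q -> v v Q' | u Q' | R v v Q'; R' -> v R' | ε; Q' -> R v Q' | u v Q' | ε

Directly left-recursive nonterminals: R, Q.
For R: α = {v}, β = {u}. Rewrite as R → β R' and R' → α R' | ε.
For Q: α = {R v, u v}, β = {v v, u, R v v}. Rewrite as Q → β Q' and Q' → α Q' | ε.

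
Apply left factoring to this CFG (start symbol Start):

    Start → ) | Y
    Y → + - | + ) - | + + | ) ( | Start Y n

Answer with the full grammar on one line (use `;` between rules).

Y has alternatives sharing prefix '+': factor to Y → + Y1 with Y1 → - | ) - | +.

Start → ) | Y; Y → ) ( | Start Y n | + Y1; Y1 → - | ) - | +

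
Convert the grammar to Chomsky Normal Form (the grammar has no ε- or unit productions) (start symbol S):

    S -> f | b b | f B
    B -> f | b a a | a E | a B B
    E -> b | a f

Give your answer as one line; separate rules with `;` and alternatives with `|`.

S -> f | X1 X1 | X2 B; B -> f | X1 Y1 | X3 E | X3 Y2; E -> b | X3 X2; X1 -> b; X2 -> f; X3 -> a; Y1 -> X3 X3; Y2 -> B B

Introduce a nonterminal for each terminal appearing in a rule of length ≥ 2: X1 → b, X2 → f, X3 → a.
Binarize each right-hand side of length ≥ 3 by chaining fresh nonterminals (Y1, Y2, …): affected rules were B → X1 X3 X3; B → X3 B B.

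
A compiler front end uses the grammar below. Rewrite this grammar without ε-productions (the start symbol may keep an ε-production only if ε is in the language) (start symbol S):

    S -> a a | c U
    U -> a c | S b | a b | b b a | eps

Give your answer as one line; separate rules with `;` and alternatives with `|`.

The nullable symbols are {U}.
ε ∉ L(G), so no ε-production is kept.
Add the nullable-subset variants: S → c U gives c U | c.

S -> a a | c U | c; U -> a c | S b | a b | b b a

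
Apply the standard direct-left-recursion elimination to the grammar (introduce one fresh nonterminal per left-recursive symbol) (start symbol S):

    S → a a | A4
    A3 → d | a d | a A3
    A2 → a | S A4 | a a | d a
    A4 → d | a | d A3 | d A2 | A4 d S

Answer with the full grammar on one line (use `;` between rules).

A4 is directly left-recursive.
For A4: α = {d S}, β = {d, a, d A3, d A2}. Rewrite as A4 → β A4' and A4' → α A4' | ε.

S → a a | A4; A3 → d | a d | a A3; A2 → a | S A4 | a a | d a; A4 → d A4' | a A4' | d A3 A4' | d A2 A4'; A4' → d S A4' | ε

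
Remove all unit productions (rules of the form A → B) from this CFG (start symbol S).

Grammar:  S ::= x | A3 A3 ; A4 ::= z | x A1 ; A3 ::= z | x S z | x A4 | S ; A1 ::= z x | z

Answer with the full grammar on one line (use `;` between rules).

S ::= x | A3 A3; A4 ::= z | x A1; A3 ::= x | A3 A3 | z | x S z | x A4; A1 ::= z x | z

Unit pairs: A3 ⇒* {S}.
For each unit pair (A, B), copy every non-unit production of B to A, then drop all unit productions.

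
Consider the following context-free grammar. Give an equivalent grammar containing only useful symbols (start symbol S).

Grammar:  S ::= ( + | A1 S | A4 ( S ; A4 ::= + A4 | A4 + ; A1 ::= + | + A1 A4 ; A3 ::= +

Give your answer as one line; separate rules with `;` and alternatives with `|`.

Generating nonterminals: {A1, A3, S}.
Reachable from S after that: {A1, S}.
Removed useless symbols: {A3, A4} and every production mentioning them.

S ::= ( + | A1 S; A1 ::= +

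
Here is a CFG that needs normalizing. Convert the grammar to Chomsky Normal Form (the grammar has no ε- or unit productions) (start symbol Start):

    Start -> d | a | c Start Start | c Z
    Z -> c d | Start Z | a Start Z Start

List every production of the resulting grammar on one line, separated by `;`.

Start -> d | a | X1 Y1 | X1 Z; Z -> X1 X2 | Start Z | X3 Y2; X1 -> c; X2 -> d; X3 -> a; Y1 -> Start Start; Y2 -> Start Y3; Y3 -> Z Start

Introduce a nonterminal for each terminal appearing in a rule of length ≥ 2: X1 → c, X2 → d, X3 → a.
Binarize each right-hand side of length ≥ 3 by chaining fresh nonterminals (Y1, Y2, …): affected rules were Start → X1 Start Start; Z → X3 Start Z Start.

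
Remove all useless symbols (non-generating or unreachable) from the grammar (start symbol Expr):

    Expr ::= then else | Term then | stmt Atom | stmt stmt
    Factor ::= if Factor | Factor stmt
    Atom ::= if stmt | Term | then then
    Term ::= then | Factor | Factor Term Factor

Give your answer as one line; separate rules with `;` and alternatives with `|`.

Generating nonterminals: {Atom, Expr, Term}.
Reachable from Expr after that: {Atom, Expr, Term}.
Removed useless symbols: {Factor} and every production mentioning them.

Expr ::= then else | Term then | stmt Atom | stmt stmt; Atom ::= if stmt | Term | then then; Term ::= then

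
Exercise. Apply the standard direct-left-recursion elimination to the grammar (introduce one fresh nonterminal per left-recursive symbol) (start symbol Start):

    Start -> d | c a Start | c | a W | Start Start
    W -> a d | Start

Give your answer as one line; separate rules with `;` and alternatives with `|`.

Start -> d Start1 | c a Start Start1 | c Start1 | a W Start1; W -> a d | Start; Start1 -> Start Start1 | ε

Start is directly left-recursive.
For Start: α = {Start}, β = {d, c a Start, c, a W}. Rewrite as Start → β Start1 and Start1 → α Start1 | ε.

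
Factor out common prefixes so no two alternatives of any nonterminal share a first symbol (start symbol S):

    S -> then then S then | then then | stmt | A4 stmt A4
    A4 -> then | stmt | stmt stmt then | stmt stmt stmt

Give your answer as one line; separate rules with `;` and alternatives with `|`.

S has alternatives sharing prefix 'then then': factor to S → then then S' with S' → S then | ε.
A4 has alternatives sharing prefix 'stmt': factor to A4 → stmt A4' with A4' → ε | stmt then | stmt stmt.
A4' has alternatives sharing prefix 'stmt': factor to A4' → stmt A4'' with A4'' → then | stmt.

S -> stmt | A4 stmt A4 | then then S'; A4 -> then | stmt A4'; S' -> S then | ε; A4' -> ε | stmt A4''; A4'' -> then | stmt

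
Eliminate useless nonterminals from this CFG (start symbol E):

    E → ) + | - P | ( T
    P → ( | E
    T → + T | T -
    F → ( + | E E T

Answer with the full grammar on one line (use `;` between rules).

Generating nonterminals: {E, F, P}.
Reachable from E after that: {E, P}.
Removed useless symbols: {F, T} and every production mentioning them.

E → ) + | - P; P → ( | E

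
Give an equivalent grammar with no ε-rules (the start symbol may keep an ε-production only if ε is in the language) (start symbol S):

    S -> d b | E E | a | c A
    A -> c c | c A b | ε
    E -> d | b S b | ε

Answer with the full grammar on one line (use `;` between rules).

The nullable symbols are {A, E, S}.
ε ∈ L(G) since S is nullable, so keep S → ε.
Expand every rule over subsets of its nullable positions: S → E E gives E E | E. S → c A gives c A | c. A → c A b gives c A b | c b. E → b S b gives b S b | b b.

S -> d b | E E | E | a | c A | c | ε; A -> c c | c A b | c b; E -> d | b S b | b b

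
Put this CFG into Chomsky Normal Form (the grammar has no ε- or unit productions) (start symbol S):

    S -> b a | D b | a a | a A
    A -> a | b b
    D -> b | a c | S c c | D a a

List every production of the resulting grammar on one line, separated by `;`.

Introduce a nonterminal for each terminal appearing in a rule of length ≥ 2: X1 → b, X2 → a, X3 → c.
Binarize each right-hand side of length ≥ 3 by chaining fresh nonterminals (Y1, Y2, …): affected rules were D → S X3 X3; D → D X2 X2.

S -> X1 X2 | D X1 | X2 X2 | X2 A; A -> a | X1 X1; D -> b | X2 X3 | S Y1 | D Y2; X1 -> b; X2 -> a; X3 -> c; Y1 -> X3 X3; Y2 -> X2 X2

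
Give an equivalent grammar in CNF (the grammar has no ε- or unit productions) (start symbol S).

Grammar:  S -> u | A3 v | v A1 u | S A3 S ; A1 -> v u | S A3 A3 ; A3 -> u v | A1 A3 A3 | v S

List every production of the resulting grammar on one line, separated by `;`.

S -> u | A3 X1 | X1 Y1 | S Y2; A1 -> X1 X2 | S Y3; A3 -> X2 X1 | A1 Y4 | X1 S; X1 -> v; X2 -> u; Y1 -> A1 X2; Y2 -> A3 S; Y3 -> A3 A3; Y4 -> A3 A3

Introduce a nonterminal for each terminal appearing in a rule of length ≥ 2: X1 → v, X2 → u.
Binarize each right-hand side of length ≥ 3 by chaining fresh nonterminals (Y1, Y2, …): affected rules were S → X1 A1 X2; S → S A3 S; A1 → S A3 A3; A3 → A1 A3 A3.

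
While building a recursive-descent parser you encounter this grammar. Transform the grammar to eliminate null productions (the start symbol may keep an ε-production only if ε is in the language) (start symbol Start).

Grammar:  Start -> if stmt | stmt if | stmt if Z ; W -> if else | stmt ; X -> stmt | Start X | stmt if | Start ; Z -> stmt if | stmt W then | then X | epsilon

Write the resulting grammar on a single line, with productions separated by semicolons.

The nullable symbols are {Z}.
ε ∉ L(G), so no ε-production is kept.

Start -> if stmt | stmt if | stmt if Z; W -> if else | stmt; X -> stmt | Start X | stmt if | Start; Z -> stmt if | stmt W then | then X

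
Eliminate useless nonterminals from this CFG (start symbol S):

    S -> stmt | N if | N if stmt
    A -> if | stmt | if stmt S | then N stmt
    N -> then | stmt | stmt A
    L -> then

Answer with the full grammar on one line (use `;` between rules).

Generating nonterminals: {A, L, N, S}.
Reachable from S after that: {A, N, S}.
Removed useless symbols: {L} and every production mentioning them.

S -> stmt | N if | N if stmt; A -> if | stmt | if stmt S | then N stmt; N -> then | stmt | stmt A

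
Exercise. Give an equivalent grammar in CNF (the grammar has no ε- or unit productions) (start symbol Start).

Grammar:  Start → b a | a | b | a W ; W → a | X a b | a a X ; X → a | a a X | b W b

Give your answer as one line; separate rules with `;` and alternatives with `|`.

Start → X1 X2 | a | b | X2 W; W → a | X Y1 | X2 Y2; X → a | X2 Y3 | X1 Y4; X1 → b; X2 → a; Y1 → X2 X1; Y2 → X2 X; Y3 → X2 X; Y4 → W X1

Introduce a nonterminal for each terminal appearing in a rule of length ≥ 2: X1 → b, X2 → a.
Binarize each right-hand side of length ≥ 3 by chaining fresh nonterminals (Y1, Y2, …): affected rules were W → X X2 X1; W → X2 X2 X; X → X2 X2 X; X → X1 W X1.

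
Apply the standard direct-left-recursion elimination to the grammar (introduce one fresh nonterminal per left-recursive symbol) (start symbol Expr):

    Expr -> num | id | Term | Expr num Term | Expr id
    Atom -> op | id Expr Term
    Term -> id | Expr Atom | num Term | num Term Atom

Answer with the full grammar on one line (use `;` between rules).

Directly left-recursive nonterminal: Expr.
For Expr: α = {num Term, id}, β = {num, id, Term}. Rewrite as Expr → β Expr1 and Expr1 → α Expr1 | ε.

Expr -> num Expr1 | id Expr1 | Term Expr1; Atom -> op | id Expr Term; Term -> id | Expr Atom | num Term | num Term Atom; Expr1 -> num Term Expr1 | id Expr1 | ε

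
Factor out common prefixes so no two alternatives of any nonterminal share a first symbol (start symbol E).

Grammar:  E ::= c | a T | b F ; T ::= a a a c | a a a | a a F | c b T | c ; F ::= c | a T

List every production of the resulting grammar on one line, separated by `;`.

T has alternatives sharing prefix 'a a': factor to T → a a T' with T' → a c | a | F.
T has alternatives sharing prefix 'c': factor to T → c T'' with T'' → b T | ε.
T' has alternatives sharing prefix 'a': factor to T' → a T''' with T''' → c | ε.

E ::= c | a T | b F; T ::= a a T' | c T''; F ::= c | a T; T' ::= F | a T'''; T'' ::= b T | eps; T''' ::= c | eps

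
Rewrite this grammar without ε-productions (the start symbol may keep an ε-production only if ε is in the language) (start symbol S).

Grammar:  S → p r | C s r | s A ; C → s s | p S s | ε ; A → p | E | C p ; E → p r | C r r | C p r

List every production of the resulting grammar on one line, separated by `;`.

S → p r | C s r | s r | s A; C → s s | p S s; A → p | E | C p; E → p r | C r r | r r | C p r

Nullable set = {C}.
ε ∉ L(G), so no ε-production is kept.
For each production, add variants omitting each subset of nullable occurrences: S → C s r gives C s r | s r. E → C r r gives C r r | r r.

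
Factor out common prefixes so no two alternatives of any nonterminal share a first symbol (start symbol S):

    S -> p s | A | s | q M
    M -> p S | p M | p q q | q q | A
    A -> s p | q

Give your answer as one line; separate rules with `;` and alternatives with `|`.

M has alternatives sharing prefix 'p': factor to M → p M' with M' → S | M | q q.

S -> p s | A | s | q M; M -> q q | A | p M'; A -> s p | q; M' -> S | M | q q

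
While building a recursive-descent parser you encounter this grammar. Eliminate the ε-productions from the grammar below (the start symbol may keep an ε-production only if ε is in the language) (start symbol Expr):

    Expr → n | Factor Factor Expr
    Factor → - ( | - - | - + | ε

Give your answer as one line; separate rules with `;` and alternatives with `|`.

Nullable set = {Factor}.
ε ∉ L(G), so no ε-production is kept.
Add the nullable-subset variants: Expr → Factor Factor Expr gives Factor Factor Expr | Factor Expr.

Expr → n | Factor Factor Expr | Factor Expr; Factor → - ( | - - | - +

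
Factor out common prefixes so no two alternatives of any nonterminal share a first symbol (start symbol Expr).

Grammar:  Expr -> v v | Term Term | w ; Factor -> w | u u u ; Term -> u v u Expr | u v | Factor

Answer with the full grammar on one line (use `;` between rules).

Term has alternatives sharing prefix 'u v': factor to Term → u v Term1 with Term1 → u Expr | ε.

Expr -> v v | Term Term | w; Factor -> w | u u u; Term -> Factor | u v Term1; Term1 -> u Expr | ε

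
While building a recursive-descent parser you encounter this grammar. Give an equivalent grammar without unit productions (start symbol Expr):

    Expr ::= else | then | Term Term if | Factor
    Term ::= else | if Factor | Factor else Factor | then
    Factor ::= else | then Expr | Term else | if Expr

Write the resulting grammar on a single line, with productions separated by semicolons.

Unit pairs: Expr ⇒* {Factor}.
Replace each nonterminal's rules with the union of the non-unit rules of every nonterminal it unit-derives.

Expr ::= else | then Expr | Term else | if Expr | then | Term Term if; Term ::= else | if Factor | Factor else Factor | then; Factor ::= else | then Expr | Term else | if Expr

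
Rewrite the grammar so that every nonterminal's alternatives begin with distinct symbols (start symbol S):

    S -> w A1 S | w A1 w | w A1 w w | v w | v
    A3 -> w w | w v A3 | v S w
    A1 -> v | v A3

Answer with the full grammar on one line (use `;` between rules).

S -> w A1 S' | v S''; A3 -> v S w | w A3'; A1 -> v A1'; S' -> S | w S'''; S'' -> w | ε; A3' -> w | v A3; A1' -> ε | A3; S''' -> ε | w

S has alternatives sharing prefix 'w A1': factor to S → w A1 S' with S' → S | w | w w.
S has alternatives sharing prefix 'v': factor to S → v S'' with S'' → w | ε.
A3 has alternatives sharing prefix 'w': factor to A3 → w A3' with A3' → w | v A3.
A1 has alternatives sharing prefix 'v': factor to A1 → v A1' with A1' → ε | A3.
S' has alternatives sharing prefix 'w': factor to S' → w S''' with S''' → ε | w.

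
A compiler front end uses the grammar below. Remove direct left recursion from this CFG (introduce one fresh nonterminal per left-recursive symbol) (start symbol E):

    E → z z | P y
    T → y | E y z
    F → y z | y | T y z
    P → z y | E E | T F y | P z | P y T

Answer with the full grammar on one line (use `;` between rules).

Left recursion appears on P.
For P: α = {z, y T}, β = {z y, E E, T F y}. Rewrite as P → β P' and P' → α P' | ε.

E → z z | P y; T → y | E y z; F → y z | y | T y z; P → z y P' | E E P' | T F y P'; P' → z P' | y T P' | ε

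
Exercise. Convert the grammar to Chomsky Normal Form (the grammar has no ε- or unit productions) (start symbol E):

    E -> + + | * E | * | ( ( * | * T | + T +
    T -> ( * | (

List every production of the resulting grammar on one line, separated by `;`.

Introduce a nonterminal for each terminal appearing in a rule of length ≥ 2: X1 → +, X2 → *, X3 → (.
Binarize each right-hand side of length ≥ 3 by chaining fresh nonterminals (Y1, Y2, …): affected rules were E → X3 X3 X2; E → X1 T X1.

E -> X1 X1 | X2 E | * | X3 Y1 | X2 T | X1 Y2; T -> X3 X2 | (; X1 -> +; X2 -> *; X3 -> (; Y1 -> X3 X2; Y2 -> T X1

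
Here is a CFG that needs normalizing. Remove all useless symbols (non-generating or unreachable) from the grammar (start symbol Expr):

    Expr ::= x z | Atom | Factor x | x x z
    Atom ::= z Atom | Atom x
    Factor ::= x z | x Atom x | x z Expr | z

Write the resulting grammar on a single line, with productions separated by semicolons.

Expr ::= x z | Factor x | x x z; Factor ::= x z | x z Expr | z

Generating nonterminals: {Expr, Factor}.
Reachable from Expr after that: {Expr, Factor}.
Removed useless symbols: {Atom} and every production mentioning them.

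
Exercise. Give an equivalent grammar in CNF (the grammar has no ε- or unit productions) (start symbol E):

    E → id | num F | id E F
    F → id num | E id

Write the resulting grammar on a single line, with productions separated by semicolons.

Introduce a nonterminal for each terminal appearing in a rule of length ≥ 2: X1 → num, X2 → id.
Binarize each right-hand side of length ≥ 3 by chaining fresh nonterminals (Y1, Y2, …): affected rules were E → X2 E F.

E → id | X1 F | X2 Y1; F → X2 X1 | E X2; X1 → num; X2 → id; Y1 → E F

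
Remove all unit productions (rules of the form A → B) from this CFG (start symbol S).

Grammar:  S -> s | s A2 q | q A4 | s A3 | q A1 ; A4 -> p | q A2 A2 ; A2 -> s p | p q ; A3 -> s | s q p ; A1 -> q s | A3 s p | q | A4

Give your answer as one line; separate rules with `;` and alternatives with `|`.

S -> s | s A2 q | q A4 | s A3 | q A1; A4 -> p | q A2 A2; A2 -> s p | p q; A3 -> s | s q p; A1 -> p | q A2 A2 | q s | A3 s p | q

Unit pairs: A1 ⇒* {A4}.
Replace each nonterminal's rules with the union of the non-unit rules of every nonterminal it unit-derives.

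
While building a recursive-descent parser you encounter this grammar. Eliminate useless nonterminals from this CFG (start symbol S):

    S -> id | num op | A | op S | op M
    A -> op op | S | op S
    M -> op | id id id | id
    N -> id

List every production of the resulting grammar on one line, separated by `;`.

S -> id | num op | A | op S | op M; A -> op op | S | op S; M -> op | id id id | id

Generating nonterminals: {A, M, N, S}.
Reachable from S after that: {A, M, S}.
Removed useless symbols: {N} and every production mentioning them.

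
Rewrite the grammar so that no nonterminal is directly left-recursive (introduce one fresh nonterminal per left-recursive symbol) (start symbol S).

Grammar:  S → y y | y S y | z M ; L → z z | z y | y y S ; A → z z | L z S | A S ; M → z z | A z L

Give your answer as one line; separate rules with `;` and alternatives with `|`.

S → y y | y S y | z M; L → z z | z y | y y S; A → z z A' | L z S A'; M → z z | A z L; A' → S A' | ε

Left recursion appears on A.
For A: α = {S}, β = {z z, L z S}. Rewrite as A → β A' and A' → α A' | ε.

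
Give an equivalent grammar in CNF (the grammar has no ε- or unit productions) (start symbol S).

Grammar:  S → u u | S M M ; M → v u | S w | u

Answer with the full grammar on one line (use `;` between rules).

Introduce a nonterminal for each terminal appearing in a rule of length ≥ 2: X1 → u, X2 → v, X3 → w.
Binarize each right-hand side of length ≥ 3 by chaining fresh nonterminals (Y1, Y2, …): affected rules were S → S M M.

S → X1 X1 | S Y1; M → X2 X1 | S X3 | u; X1 → u; X2 → v; X3 → w; Y1 → M M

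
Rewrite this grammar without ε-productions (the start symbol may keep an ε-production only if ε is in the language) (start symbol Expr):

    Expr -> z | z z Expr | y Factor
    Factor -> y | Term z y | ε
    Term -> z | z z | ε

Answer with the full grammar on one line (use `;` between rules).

Expr -> z | z z Expr | y Factor | y; Factor -> y | Term z y | z y; Term -> z | z z

The nullable symbols are {Factor, Term}.
ε ∉ L(G), so no ε-production is kept.
Add the nullable-subset variants: Expr → y Factor gives y Factor | y. Factor → Term z y gives Term z y | z y.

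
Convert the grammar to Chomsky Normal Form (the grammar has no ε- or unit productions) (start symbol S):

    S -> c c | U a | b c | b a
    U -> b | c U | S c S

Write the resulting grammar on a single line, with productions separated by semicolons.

Introduce a nonterminal for each terminal appearing in a rule of length ≥ 2: X1 → c, X2 → a, X3 → b.
Binarize each right-hand side of length ≥ 3 by chaining fresh nonterminals (Y1, Y2, …): affected rules were U → S X1 S.

S -> X1 X1 | U X2 | X3 X1 | X3 X2; U -> b | X1 U | S Y1; X1 -> c; X2 -> a; X3 -> b; Y1 -> X1 S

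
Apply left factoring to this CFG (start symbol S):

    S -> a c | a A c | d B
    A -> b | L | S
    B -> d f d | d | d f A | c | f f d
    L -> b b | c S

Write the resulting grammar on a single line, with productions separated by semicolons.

S -> d B | a S'; A -> b | L | S; B -> c | f f d | d B'; L -> b b | c S; S' -> c | A c; B' -> eps | f B''; B'' -> d | A

S has alternatives sharing prefix 'a': factor to S → a S' with S' → c | A c.
B has alternatives sharing prefix 'd': factor to B → d B' with B' → f d | ε | f A.
B' has alternatives sharing prefix 'f': factor to B' → f B'' with B'' → d | A.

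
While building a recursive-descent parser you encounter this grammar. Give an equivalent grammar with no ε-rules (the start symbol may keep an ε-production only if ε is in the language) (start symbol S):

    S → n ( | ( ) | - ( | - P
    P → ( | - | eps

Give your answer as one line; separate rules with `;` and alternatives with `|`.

S → n ( | ( ) | - ( | - P | -; P → ( | -

The nullable symbols are {P}.
ε ∉ L(G), so no ε-production is kept.
For each production, add variants omitting each subset of nullable occurrences: S → - P gives - P | -.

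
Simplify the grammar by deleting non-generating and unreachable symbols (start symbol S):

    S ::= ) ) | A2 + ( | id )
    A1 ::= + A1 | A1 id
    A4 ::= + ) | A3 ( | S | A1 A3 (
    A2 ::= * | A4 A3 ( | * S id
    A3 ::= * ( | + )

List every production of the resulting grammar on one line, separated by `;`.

S ::= ) ) | A2 + ( | id ); A4 ::= + ) | A3 ( | S; A2 ::= * | A4 A3 ( | * S id; A3 ::= * ( | + )

Generating nonterminals: {A2, A3, A4, S}.
Reachable from S after that: {A2, A3, A4, S}.
Removed useless symbols: {A1} and every production mentioning them.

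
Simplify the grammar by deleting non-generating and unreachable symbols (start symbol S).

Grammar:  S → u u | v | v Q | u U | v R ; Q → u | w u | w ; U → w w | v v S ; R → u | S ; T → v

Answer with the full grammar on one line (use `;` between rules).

Generating nonterminals: {Q, R, S, T, U}.
Reachable from S after that: {Q, R, S, U}.
Removed useless symbols: {T} and every production mentioning them.

S → u u | v | v Q | u U | v R; Q → u | w u | w; U → w w | v v S; R → u | S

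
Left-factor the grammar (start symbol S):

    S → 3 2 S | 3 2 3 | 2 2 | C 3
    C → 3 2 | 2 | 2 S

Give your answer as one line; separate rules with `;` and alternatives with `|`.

S → 2 2 | C 3 | 3 2 S'; C → 3 2 | 2 C'; S' → S | 3; C' → epsilon | S

S has alternatives sharing prefix '3 2': factor to S → 3 2 S' with S' → S | 3.
C has alternatives sharing prefix '2': factor to C → 2 C' with C' → ε | S.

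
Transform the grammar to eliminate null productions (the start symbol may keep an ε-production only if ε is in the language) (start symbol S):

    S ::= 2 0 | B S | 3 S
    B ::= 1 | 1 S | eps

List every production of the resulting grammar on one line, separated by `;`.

The nullable symbols are {B}.
ε ∉ L(G), so no ε-production is kept.

S ::= 2 0 | B S | 3 S; B ::= 1 | 1 S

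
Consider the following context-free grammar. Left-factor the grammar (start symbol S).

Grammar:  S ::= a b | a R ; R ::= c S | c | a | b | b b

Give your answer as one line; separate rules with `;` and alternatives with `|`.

S has alternatives sharing prefix 'a': factor to S → a S' with S' → b | R.
R has alternatives sharing prefix 'c': factor to R → c R' with R' → S | ε.
R has alternatives sharing prefix 'b': factor to R → b R'' with R'' → ε | b.

S ::= a S'; R ::= a | c R' | b R''; S' ::= b | R; R' ::= S | ε; R'' ::= ε | b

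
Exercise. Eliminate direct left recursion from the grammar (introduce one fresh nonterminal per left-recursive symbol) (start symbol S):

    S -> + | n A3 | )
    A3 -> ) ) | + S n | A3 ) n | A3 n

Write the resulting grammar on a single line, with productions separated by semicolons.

Left recursion appears on A3.
For A3: α = {) n, n}, β = {) ), + S n}. Rewrite as A3 → β A3' and A3' → α A3' | ε.

S -> + | n A3 | ); A3 -> ) ) A3' | + S n A3'; A3' -> ) n A3' | n A3' | epsilon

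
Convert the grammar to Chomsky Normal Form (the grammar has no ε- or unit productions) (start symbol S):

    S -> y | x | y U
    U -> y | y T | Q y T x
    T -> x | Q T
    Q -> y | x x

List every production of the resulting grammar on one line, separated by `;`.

Introduce a nonterminal for each terminal appearing in a rule of length ≥ 2: X1 → y, X2 → x.
Binarize each right-hand side of length ≥ 3 by chaining fresh nonterminals (Y1, Y2, …): affected rules were U → Q X1 T X2.

S -> y | x | X1 U; U -> y | X1 T | Q Y1; T -> x | Q T; Q -> y | X2 X2; X1 -> y; X2 -> x; Y1 -> X1 Y2; Y2 -> T X2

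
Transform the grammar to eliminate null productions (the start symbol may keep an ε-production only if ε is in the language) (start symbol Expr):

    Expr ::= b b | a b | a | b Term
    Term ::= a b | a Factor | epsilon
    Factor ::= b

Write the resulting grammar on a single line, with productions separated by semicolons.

Nullable nonterminals: {Term}.
ε ∉ L(G), so no ε-production is kept.
Add the nullable-subset variants: Expr → b Term gives b Term | b.

Expr ::= b b | a b | a | b Term | b; Term ::= a b | a Factor; Factor ::= b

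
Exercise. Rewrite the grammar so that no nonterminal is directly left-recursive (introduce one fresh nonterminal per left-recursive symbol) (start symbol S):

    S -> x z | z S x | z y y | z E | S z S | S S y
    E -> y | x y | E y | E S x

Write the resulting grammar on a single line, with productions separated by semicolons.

S, E are directly left-recursive.
For S: α = {z S, S y}, β = {x z, z S x, z y y, z E}. Rewrite as S → β S' and S' → α S' | ε.
For E: α = {y, S x}, β = {y, x y}. Rewrite as E → β E' and E' → α E' | ε.

S -> x z S' | z S x S' | z y y S' | z E S'; E -> y E' | x y E'; S' -> z S S' | S y S' | ε; E' -> y E' | S x E' | ε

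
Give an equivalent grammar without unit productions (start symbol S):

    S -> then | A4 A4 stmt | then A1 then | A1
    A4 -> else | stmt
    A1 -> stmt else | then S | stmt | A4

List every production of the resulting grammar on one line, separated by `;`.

Unit pairs: A1 ⇒* {A4}; S ⇒* {A1, A4}.
For every A with A ⇒* B via unit rules, add B's non-unit alternatives to A; then delete every rule of the form X → Y.

S -> else | stmt | stmt else | then S | then | A4 A4 stmt | then A1 then; A4 -> else | stmt; A1 -> else | stmt | stmt else | then S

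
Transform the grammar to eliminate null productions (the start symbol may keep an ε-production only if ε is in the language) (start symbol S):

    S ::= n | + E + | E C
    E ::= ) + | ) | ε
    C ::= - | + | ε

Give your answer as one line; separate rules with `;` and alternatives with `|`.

The nullable symbols are {C, E, S}.
ε ∈ L(G) since S is nullable, so keep S → ε.
For each production, add variants omitting each subset of nullable occurrences: S → + E + gives + E + | + +. S → E C gives E C | E | C.

S ::= n | + E + | + + | E C | E | C | ε; E ::= ) + | ); C ::= - | +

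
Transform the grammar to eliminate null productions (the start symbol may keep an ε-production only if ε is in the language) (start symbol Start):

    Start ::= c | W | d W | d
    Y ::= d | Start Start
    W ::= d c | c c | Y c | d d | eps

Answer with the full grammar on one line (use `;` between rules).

Start ::= c | W | d W | d | eps; Y ::= d | Start Start | Start; W ::= d c | c c | Y c | c | d d

The nullable symbols are {Start, W, Y}.
ε ∈ L(G) since Start is nullable, so keep Start → ε.
Add the nullable-subset variants: Start → d W gives d W | d. Y → Start Start gives Start Start | Start. W → Y c gives Y c | c.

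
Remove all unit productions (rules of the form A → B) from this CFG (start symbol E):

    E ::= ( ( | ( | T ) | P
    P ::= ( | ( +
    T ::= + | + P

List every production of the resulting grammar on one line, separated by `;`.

E ::= ( ( | ( | T ) | ( +; P ::= ( | ( +; T ::= + | + P

Unit pairs: E ⇒* {P}.
For every A with A ⇒* B via unit rules, add B's non-unit alternatives to A; then delete every rule of the form X → Y.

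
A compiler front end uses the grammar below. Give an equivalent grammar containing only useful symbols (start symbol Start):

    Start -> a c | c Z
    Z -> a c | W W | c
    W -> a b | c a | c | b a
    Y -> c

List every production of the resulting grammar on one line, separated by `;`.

Start -> a c | c Z; Z -> a c | W W | c; W -> a b | c a | c | b a

Generating nonterminals: {Start, W, Y, Z}.
Reachable from Start after that: {Start, W, Z}.
Removed useless symbols: {Y} and every production mentioning them.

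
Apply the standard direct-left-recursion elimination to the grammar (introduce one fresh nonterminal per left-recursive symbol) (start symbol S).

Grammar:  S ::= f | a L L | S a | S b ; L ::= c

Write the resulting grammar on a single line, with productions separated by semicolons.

S is directly left-recursive.
For S: α = {a, b}, β = {f, a L L}. Rewrite as S → β S' and S' → α S' | ε.

S ::= f S' | a L L S'; L ::= c; S' ::= a S' | b S' | eps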